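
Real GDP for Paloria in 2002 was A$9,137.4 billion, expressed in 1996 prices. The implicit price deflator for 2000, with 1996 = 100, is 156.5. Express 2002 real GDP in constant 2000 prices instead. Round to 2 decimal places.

Real GDP in 2000 prices = Real GDP in 1996 prices × (P_2000/P_1996) = 9137.4 × 1.565 = 14300.03.

A$14,300.03 billion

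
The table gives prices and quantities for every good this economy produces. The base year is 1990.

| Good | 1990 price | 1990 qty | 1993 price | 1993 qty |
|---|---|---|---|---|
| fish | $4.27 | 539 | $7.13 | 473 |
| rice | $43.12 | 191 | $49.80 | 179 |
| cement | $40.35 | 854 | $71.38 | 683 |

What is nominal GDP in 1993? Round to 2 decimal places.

Nominal GDP 1993 = Σ (p_1993 × q_1993) = 7.13·473 + 49.80·179 + 71.38·683 = 61039.23.

$61039.23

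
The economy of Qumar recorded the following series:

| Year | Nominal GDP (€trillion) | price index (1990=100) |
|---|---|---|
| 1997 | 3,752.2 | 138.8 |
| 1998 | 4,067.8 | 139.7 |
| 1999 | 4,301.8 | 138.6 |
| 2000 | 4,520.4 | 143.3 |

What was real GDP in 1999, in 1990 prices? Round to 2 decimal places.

€3,103.75 trillion

Real GDP 1999 = 4301.8 / 1.386 = 3103.75.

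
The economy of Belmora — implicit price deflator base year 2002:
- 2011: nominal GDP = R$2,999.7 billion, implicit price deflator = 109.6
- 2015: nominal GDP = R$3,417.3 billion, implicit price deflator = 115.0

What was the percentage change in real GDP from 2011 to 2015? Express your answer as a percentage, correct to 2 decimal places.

Deflate each year: 2011 → 2999.7/1.096 = 2736.95; 2015 → 3417.3/1.150 = 2971.57.
So real GDP changed by 2971.57/2736.95 − 1 = 0.0857, i.e. 8.57%.

8.57%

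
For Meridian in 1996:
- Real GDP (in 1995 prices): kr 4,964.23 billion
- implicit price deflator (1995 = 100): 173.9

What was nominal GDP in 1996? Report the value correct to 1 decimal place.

kr 8,632.8 billion

Nominal GDP = Real × (implicit price deflator/100) = 4964.23 × 1.739 = 8632.80.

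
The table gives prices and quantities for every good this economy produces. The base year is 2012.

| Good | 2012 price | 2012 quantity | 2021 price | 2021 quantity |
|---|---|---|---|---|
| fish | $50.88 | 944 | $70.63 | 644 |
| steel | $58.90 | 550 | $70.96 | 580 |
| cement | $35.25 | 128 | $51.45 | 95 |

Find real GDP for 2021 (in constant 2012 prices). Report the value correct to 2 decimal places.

Real GDP 2021 = Σ (p_2012 × q_2021) = 50.88·644 + 58.90·580 + 35.25·95 = 70277.47.

$70277.47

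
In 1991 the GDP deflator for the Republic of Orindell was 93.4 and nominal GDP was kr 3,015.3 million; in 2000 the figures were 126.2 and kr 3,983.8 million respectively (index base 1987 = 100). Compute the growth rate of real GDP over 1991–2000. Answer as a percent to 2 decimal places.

-2.22%

Deflate each year: 1991 → 3015.3/0.934 = 3228.37; 2000 → 3983.8/1.262 = 3156.74.
So real GDP changed by 3156.74/3228.37 − 1 = -0.0222, i.e. -2.22%.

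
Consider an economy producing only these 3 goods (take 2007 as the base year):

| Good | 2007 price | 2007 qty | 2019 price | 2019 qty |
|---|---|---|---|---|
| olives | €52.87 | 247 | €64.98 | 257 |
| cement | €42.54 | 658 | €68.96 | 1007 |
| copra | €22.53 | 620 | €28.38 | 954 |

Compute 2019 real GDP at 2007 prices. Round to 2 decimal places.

€77918.99

Real GDP 2019 = Σ (p_2007 × q_2019) = 52.87·257 + 42.54·1007 + 22.53·954 = 77918.99.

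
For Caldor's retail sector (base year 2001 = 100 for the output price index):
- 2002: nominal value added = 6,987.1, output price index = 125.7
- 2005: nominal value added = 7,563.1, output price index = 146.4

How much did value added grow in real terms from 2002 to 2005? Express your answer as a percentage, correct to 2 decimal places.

Real value added 2002 = 6987.1 / 1.257 = 5558.55.
Real value added 2005 = 7563.1 / 1.464 = 5166.05.
Real growth = 5166.05 / 5558.55 − 1 = -0.0706.

-7.06%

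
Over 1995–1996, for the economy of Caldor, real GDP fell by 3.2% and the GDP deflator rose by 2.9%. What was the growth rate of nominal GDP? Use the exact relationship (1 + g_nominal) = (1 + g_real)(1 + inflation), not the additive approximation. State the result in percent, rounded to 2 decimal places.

-0.39%

(1 + g_nom) = (1 + g_real)(1 + π) = 0.9680 × 1.0290 = 0.99607.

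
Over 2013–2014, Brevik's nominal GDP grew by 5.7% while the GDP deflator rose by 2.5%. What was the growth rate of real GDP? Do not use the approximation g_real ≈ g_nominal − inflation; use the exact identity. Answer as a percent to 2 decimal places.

3.12%

(1 + g_nom) = (1 + g_real)(1 + π), so g_real = 1.0570 / 1.0250 − 1 = 0.03122.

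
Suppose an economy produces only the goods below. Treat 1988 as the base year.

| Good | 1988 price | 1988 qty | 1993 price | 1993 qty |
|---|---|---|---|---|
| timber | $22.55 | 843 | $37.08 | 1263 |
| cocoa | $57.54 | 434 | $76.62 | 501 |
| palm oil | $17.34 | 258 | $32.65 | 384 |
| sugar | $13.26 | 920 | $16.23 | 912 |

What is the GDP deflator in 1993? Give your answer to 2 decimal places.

Nominal GDP 1993 = 37.08·1263 + 76.62·501 + 32.65·384 + 16.23·912 = 112558.02.
Real GDP 1993 (at 1988 prices) = 22.55·1263 + 57.54·501 + 17.34·384 + 13.26·912 = 76059.87.
Deflator = Nominal/Real × 100 = 112558.02/76059.87 × 100 = 147.986.

147.99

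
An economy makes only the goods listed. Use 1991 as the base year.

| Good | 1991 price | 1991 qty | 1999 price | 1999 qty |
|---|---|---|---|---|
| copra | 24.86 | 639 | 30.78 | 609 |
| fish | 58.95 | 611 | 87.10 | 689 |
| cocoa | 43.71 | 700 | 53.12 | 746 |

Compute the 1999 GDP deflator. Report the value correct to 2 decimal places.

133.97

Nominal GDP 1999 = 30.78·609 + 87.10·689 + 53.12·746 = 118384.44.
Real GDP 1999 (at 1991 prices) = 24.86·609 + 58.95·689 + 43.71·746 = 88363.95.
Deflator = Nominal/Real × 100 = 118384.44/88363.95 × 100 = 133.974.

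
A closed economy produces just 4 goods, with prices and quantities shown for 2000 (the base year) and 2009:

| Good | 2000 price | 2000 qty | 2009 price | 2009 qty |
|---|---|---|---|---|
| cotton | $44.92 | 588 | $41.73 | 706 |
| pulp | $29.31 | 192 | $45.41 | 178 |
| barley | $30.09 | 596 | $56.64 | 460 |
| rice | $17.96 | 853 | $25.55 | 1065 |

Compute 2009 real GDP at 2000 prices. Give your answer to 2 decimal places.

$69899.50

Real GDP 2009 = Σ (p_2000 × q_2009) = 44.92·706 + 29.31·178 + 30.09·460 + 17.96·1065 = 69899.50.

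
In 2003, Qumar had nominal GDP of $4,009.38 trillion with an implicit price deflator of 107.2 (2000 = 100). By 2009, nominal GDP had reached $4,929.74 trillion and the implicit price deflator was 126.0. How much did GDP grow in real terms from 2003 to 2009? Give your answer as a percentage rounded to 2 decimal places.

4.61%

Deflate each year: 2003 → 4009.38/1.072 = 3740.09; 2009 → 4929.74/1.260 = 3912.49.
So real GDP changed by 3912.49/3740.09 − 1 = 0.0461, i.e. 4.61%.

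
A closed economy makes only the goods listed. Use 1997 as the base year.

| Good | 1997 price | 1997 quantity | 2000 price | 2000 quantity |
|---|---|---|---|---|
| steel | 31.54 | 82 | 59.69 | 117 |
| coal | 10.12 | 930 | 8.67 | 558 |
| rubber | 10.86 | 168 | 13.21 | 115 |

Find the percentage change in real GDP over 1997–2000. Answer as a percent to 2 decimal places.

-23.41%

Real GDP 1997 = Nominal GDP 1997 = 31.54·82 + 10.12·930 + 10.86·168 = 13822.36.
Real GDP 2000 (at 1997 prices) = 31.54·117 + 10.12·558 + 10.86·115 = 10586.04.
Real growth = 10586.04/13822.36 − 1 = -0.2341.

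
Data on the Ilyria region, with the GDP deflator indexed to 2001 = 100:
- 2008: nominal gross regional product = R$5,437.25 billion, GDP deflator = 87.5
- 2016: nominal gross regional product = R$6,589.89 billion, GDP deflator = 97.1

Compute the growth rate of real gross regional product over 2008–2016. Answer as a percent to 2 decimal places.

Deflate each year: 2008 → 5437.25/0.875 = 6214.00; 2016 → 6589.89/0.971 = 6786.70.
So real gross regional product changed by 6786.70/6214.00 − 1 = 0.0922, i.e. 9.22%.

9.22%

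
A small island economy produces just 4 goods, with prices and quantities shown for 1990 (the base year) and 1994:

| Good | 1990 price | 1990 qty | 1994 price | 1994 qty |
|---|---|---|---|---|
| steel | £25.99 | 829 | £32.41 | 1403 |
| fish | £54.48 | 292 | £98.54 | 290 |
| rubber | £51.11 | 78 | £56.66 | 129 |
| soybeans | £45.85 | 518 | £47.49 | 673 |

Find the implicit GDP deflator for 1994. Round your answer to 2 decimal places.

126.31

Nominal GDP 1994 = 32.41·1403 + 98.54·290 + 56.66·129 + 47.49·673 = 113317.74.
Real GDP 1994 (at 1990 prices) = 25.99·1403 + 54.48·290 + 51.11·129 + 45.85·673 = 89713.41.
Deflator = Nominal/Real × 100 = 113317.74/89713.41 × 100 = 126.311.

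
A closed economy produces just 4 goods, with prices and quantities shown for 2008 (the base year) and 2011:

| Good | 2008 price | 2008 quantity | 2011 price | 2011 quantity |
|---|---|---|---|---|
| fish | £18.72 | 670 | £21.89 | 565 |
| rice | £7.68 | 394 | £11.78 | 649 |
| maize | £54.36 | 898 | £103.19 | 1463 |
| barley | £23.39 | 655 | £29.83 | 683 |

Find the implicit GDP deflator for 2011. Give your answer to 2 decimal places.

Nominal GDP 2011 = 21.89·565 + 11.78·649 + 103.19·1463 + 29.83·683 = 191353.93.
Real GDP 2011 (at 2008 prices) = 18.72·565 + 7.68·649 + 54.36·1463 + 23.39·683 = 111065.17.
Deflator = Nominal/Real × 100 = 191353.93/111065.17 × 100 = 172.290.

172.29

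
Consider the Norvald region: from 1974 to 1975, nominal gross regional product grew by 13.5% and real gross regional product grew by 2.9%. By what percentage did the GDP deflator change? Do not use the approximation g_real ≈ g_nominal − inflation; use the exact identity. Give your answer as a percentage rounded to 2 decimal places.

10.30%

(1 + g_nom) = (1 + g_real)(1 + π), so π = 1.1350 / 1.0290 − 1 = 0.10301.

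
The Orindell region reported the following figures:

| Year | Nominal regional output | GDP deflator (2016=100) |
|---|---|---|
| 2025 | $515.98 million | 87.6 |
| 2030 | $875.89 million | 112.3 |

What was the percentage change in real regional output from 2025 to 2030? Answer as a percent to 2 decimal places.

Deflate each year: 2025 → 515.98/0.876 = 589.02; 2030 → 875.89/1.123 = 779.96.
So real regional output changed by 779.96/589.02 − 1 = 0.3242, i.e. 32.42%.

32.42%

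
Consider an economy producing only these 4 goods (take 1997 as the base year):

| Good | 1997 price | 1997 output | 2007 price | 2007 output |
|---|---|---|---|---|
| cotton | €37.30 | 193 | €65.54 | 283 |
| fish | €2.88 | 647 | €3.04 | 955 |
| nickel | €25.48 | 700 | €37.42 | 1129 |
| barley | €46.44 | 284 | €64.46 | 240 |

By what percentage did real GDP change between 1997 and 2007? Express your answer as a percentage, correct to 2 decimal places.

32.76%

Real GDP 1997 = Nominal GDP 1997 = 37.30·193 + 2.88·647 + 25.48·700 + 46.44·284 = 40087.22.
Real GDP 2007 (at 1997 prices) = 37.30·283 + 2.88·955 + 25.48·1129 + 46.44·240 = 53218.82.
Real growth = 53218.82/40087.22 − 1 = 0.3276.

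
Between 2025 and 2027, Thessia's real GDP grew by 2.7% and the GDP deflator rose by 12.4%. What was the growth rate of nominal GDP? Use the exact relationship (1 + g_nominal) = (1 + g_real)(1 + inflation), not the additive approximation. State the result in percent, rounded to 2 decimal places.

15.43%

(1 + g_nom) = (1 + g_real)(1 + π) = 1.0270 × 1.1240 = 1.15435.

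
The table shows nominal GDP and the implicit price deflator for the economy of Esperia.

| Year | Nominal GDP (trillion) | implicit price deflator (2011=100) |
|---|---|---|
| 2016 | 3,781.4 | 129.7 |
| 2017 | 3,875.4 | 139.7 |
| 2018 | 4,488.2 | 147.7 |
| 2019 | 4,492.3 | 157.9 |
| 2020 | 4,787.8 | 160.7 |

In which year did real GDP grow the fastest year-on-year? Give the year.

2017: real = 3875.4/1.397 = 2774.09; growth vs 2016 (2915.50) = -4.85%.
2018: real = 4488.2/1.477 = 3038.73; growth vs 2017 (2774.09) = 9.54%.
2019: real = 4492.3/1.579 = 2845.03; growth vs 2018 (3038.73) = -6.37%.
2020: real = 4787.8/1.607 = 2979.34; growth vs 2019 (2845.03) = 4.72%.

2018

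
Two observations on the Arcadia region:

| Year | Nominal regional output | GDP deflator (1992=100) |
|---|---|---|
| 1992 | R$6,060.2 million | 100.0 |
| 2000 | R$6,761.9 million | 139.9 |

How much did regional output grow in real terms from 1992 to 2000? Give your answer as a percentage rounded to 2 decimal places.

Real regional output 1992 = 6060.2 / 1.000 = 6060.20.
Real regional output 2000 = 6761.9 / 1.399 = 4833.38.
Real growth = 4833.38 / 6060.20 − 1 = -0.2024.

-20.24%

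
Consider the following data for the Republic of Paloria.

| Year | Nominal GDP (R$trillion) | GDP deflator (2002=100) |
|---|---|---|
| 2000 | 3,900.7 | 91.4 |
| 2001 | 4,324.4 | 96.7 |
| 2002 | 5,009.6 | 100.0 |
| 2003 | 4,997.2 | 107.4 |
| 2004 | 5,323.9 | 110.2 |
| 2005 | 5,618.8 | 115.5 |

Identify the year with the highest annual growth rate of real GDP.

2001: real = 4324.4/0.967 = 4471.98; growth vs 2000 (4267.72) = 4.79%.
2002: real = 5009.6/1.000 = 5009.60; growth vs 2001 (4471.98) = 12.02%.
2003: real = 4997.2/1.074 = 4652.89; growth vs 2002 (5009.60) = -7.12%.
2004: real = 5323.9/1.102 = 4831.13; growth vs 2003 (4652.89) = 3.83%.
2005: real = 5618.8/1.155 = 4864.76; growth vs 2004 (4831.13) = 0.70%.

2002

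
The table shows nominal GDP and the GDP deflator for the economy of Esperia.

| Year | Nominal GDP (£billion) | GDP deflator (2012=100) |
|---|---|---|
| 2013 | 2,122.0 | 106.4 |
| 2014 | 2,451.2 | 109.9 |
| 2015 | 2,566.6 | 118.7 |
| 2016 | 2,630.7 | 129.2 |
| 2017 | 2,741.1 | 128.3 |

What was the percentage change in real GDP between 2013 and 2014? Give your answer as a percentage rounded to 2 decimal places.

11.83%

Real GDP 2013 = 2122.0/1.064 = 1994.36.
Real GDP 2014 = 2451.2/1.099 = 2230.39.
Change = 2230.39/1994.36 − 1 = 0.1183.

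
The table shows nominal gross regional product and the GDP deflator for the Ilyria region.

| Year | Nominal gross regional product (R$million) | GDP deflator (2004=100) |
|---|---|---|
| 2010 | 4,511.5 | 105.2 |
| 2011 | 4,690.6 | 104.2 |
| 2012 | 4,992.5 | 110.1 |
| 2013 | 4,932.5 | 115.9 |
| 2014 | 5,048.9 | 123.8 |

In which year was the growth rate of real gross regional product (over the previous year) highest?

2011: real = 4690.6/1.042 = 4501.54; growth vs 2010 (4288.50) = 4.97%.
2012: real = 4992.5/1.101 = 4534.51; growth vs 2011 (4501.54) = 0.73%.
2013: real = 4932.5/1.159 = 4255.82; growth vs 2012 (4534.51) = -6.15%.
2014: real = 5048.9/1.238 = 4078.27; growth vs 2013 (4255.82) = -4.17%.

2011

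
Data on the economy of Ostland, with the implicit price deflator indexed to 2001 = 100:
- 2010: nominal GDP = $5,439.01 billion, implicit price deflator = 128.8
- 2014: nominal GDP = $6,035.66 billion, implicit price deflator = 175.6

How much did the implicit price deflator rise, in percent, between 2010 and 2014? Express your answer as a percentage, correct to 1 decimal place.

36.3%

Price-level change = 175.6 / 128.8 − 1 = 0.3634.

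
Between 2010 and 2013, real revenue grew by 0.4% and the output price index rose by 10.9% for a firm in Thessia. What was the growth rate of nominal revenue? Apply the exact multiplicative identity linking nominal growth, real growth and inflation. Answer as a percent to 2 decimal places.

(1 + g_nom) = (1 + g_real)(1 + π) = 1.0040 × 1.1090 = 1.11344.

11.34%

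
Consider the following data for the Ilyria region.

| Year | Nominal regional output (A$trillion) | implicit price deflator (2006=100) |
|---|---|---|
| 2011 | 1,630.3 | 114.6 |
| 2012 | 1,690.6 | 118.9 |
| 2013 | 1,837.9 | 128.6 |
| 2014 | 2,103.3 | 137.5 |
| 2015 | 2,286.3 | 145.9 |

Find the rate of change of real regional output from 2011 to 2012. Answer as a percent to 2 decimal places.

-0.05%

Real regional output 2011 = 1630.3/1.146 = 1422.60.
Real regional output 2012 = 1690.6/1.189 = 1421.87.
Change = 1421.87/1422.60 − 1 = -0.0005.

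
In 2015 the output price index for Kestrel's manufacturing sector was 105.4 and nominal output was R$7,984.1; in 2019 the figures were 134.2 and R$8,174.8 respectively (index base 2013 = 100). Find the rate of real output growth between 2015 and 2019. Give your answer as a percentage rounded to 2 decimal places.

-19.58%

Real output 2015 = 7984.1 / 1.054 = 7575.05.
Real output 2019 = 8174.8 / 1.342 = 6091.51.
Real growth = 6091.51 / 7575.05 − 1 = -0.1958.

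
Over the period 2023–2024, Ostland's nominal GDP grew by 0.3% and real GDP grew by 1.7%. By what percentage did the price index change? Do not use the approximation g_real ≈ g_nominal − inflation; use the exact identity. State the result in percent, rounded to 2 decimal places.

-1.38%

(1 + g_nom) = (1 + g_real)(1 + π), so π = 1.0030 / 1.0170 − 1 = -0.01377.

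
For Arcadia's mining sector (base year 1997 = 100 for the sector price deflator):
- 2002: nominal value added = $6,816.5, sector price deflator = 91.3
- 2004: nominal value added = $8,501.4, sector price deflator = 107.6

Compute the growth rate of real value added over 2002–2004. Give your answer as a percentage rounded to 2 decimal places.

5.82%

Real value added 2002 = 6816.5 / 0.913 = 7466.05.
Real value added 2004 = 8501.4 / 1.076 = 7900.93.
Real growth = 7900.93 / 7466.05 − 1 = 0.0582.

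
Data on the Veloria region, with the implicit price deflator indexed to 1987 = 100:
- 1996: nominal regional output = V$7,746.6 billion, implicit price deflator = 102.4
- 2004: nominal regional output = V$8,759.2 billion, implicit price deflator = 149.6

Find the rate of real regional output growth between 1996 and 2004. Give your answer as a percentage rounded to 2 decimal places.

Real regional output 1996 = 7746.6 / 1.024 = 7565.04.
Real regional output 2004 = 8759.2 / 1.496 = 5855.08.
Real growth = 5855.08 / 7565.04 − 1 = -0.2260.

-22.60%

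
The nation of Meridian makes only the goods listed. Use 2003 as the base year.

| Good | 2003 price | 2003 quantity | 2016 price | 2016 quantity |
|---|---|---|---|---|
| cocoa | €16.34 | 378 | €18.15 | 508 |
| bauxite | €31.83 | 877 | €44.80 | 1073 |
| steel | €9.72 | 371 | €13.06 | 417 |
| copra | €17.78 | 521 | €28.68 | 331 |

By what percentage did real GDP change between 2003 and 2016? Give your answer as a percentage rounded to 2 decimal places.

Real GDP 2003 = Nominal GDP 2003 = 16.34·378 + 31.83·877 + 9.72·371 + 17.78·521 = 46960.93.
Real GDP 2016 (at 2003 prices) = 16.34·508 + 31.83·1073 + 9.72·417 + 17.78·331 = 52392.73.
Real growth = 52392.73/46960.93 − 1 = 0.1157.

11.57%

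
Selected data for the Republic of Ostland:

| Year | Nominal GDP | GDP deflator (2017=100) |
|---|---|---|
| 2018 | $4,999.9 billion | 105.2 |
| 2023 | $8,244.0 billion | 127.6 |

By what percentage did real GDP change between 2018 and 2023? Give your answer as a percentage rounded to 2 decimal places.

35.94%

Real GDP 2018 = 4999.9 / 1.052 = 4752.76.
Real GDP 2023 = 8244.0 / 1.276 = 6460.82.
Real growth = 6460.82 / 4752.76 − 1 = 0.3594.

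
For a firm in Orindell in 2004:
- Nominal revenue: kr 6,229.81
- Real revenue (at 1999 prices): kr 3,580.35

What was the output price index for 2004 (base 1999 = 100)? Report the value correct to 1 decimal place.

output price index = (Nominal / Real) × 100 = 6229.81 / 3580.35 × 100 = 174.00.

174.0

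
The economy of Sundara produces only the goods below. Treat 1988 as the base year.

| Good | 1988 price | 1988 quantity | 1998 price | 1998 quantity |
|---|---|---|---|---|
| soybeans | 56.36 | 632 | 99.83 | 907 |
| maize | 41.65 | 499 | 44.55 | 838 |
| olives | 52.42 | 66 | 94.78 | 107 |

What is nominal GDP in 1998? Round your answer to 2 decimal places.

138020.17

Nominal GDP 1998 = Σ (p_1998 × q_1998) = 99.83·907 + 44.55·838 + 94.78·107 = 138020.17.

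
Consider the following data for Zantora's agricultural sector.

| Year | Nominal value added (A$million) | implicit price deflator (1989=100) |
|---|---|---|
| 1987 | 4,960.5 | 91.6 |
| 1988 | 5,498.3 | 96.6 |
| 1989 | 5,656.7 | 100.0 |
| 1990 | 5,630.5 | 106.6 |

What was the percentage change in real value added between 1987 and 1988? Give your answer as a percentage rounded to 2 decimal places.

5.10%

Real value added 1987 = 4960.5/0.916 = 5415.39.
Real value added 1988 = 5498.3/0.966 = 5691.82.
Change = 5691.82/5415.39 − 1 = 0.0510.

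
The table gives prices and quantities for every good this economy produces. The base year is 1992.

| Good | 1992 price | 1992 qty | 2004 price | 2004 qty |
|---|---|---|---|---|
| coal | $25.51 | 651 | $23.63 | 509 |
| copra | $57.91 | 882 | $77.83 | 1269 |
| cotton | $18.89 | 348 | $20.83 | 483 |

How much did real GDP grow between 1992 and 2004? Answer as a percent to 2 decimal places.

Real GDP 1992 = Nominal GDP 1992 = 25.51·651 + 57.91·882 + 18.89·348 = 74257.35.
Real GDP 2004 (at 1992 prices) = 25.51·509 + 57.91·1269 + 18.89·483 = 95596.25.
Real growth = 95596.25/74257.35 − 1 = 0.2874.

28.74%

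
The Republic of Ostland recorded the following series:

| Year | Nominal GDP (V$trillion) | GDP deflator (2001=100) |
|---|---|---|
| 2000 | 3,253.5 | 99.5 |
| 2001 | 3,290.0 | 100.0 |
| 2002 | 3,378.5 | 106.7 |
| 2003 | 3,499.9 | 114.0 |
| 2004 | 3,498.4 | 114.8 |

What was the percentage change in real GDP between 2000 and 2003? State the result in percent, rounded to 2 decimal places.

-6.11%

Real GDP 2000 = 3253.5/0.995 = 3269.85.
Real GDP 2003 = 3499.9/1.140 = 3070.09.
Change = 3070.09/3269.85 − 1 = -0.0611.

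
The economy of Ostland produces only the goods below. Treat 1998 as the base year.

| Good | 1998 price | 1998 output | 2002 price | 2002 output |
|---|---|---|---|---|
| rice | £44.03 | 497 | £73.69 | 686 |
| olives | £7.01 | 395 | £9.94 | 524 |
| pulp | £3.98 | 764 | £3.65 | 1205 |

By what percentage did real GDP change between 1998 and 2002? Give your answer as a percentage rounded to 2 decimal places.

39.65%

Real GDP 1998 = Nominal GDP 1998 = 44.03·497 + 7.01·395 + 3.98·764 = 27692.58.
Real GDP 2002 (at 1998 prices) = 44.03·686 + 7.01·524 + 3.98·1205 = 38673.72.
Real growth = 38673.72/27692.58 − 1 = 0.3965.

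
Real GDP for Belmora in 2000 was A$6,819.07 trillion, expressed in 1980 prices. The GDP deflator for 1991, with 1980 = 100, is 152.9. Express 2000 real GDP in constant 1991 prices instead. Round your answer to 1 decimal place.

A$10,426.4 trillion

Real GDP in 1991 prices = Real GDP in 1980 prices × (P_1991/P_1980) = 6819.07 × 1.529 = 10426.36.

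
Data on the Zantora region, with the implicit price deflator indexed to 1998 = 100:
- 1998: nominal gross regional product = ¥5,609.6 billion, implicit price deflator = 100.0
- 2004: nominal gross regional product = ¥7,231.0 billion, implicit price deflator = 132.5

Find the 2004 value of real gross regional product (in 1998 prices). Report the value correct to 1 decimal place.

Real gross regional product = Nominal / (implicit price deflator/100) = 7231.0 / 1.325 = 5457.36.

¥5,457.4 billion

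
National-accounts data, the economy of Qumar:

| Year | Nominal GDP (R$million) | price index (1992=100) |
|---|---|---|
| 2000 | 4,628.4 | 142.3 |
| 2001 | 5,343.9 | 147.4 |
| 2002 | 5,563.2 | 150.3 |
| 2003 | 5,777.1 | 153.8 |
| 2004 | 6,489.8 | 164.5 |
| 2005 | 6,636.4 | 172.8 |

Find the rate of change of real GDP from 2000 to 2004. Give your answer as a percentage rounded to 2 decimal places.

21.29%

Real GDP 2000 = 4628.4/1.423 = 3252.57.
Real GDP 2004 = 6489.8/1.645 = 3945.17.
Change = 3945.17/3252.57 − 1 = 0.2129.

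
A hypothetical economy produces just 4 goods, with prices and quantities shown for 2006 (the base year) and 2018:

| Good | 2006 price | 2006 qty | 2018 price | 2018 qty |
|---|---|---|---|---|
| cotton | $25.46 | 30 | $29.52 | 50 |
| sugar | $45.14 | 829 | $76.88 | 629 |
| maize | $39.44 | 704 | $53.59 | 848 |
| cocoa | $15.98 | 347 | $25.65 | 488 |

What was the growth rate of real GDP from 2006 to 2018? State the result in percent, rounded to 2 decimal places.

Real GDP 2006 = Nominal GDP 2006 = 25.46·30 + 45.14·829 + 39.44·704 + 15.98·347 = 71495.68.
Real GDP 2018 (at 2006 prices) = 25.46·50 + 45.14·629 + 39.44·848 + 15.98·488 = 70909.42.
Real growth = 70909.42/71495.68 − 1 = -0.0082.

-0.82%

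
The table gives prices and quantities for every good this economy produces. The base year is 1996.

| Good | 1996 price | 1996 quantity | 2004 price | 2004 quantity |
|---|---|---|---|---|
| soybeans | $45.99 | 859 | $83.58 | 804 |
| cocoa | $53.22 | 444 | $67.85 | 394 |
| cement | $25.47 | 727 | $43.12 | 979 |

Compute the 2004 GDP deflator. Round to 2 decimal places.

164.27

Nominal GDP 2004 = 83.58·804 + 67.85·394 + 43.12·979 = 136145.70.
Real GDP 2004 (at 1996 prices) = 45.99·804 + 53.22·394 + 25.47·979 = 82879.77.
Deflator = Nominal/Real × 100 = 136145.70/82879.77 × 100 = 164.269.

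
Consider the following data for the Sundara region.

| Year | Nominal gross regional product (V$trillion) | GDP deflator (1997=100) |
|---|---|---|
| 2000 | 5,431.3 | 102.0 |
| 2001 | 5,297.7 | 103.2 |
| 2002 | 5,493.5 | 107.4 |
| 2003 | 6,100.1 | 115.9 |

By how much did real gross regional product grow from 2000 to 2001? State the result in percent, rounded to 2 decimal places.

-3.59%

Real gross regional product 2000 = 5431.3/1.020 = 5324.80.
Real gross regional product 2001 = 5297.7/1.032 = 5133.43.
Change = 5133.43/5324.80 − 1 = -0.0359.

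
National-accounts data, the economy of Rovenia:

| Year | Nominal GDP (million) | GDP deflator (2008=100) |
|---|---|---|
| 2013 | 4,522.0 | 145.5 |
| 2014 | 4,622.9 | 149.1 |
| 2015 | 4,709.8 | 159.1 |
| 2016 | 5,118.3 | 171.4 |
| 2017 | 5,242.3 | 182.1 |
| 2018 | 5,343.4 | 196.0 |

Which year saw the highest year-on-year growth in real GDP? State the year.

2014: real = 4622.9/1.491 = 3100.54; growth vs 2013 (3107.90) = -0.24%.
2015: real = 4709.8/1.591 = 2960.28; growth vs 2014 (3100.54) = -4.52%.
2016: real = 5118.3/1.714 = 2986.17; growth vs 2015 (2960.28) = 0.87%.
2017: real = 5242.3/1.821 = 2878.80; growth vs 2016 (2986.17) = -3.60%.
2018: real = 5343.4/1.960 = 2726.22; growth vs 2017 (2878.80) = -5.30%.

2016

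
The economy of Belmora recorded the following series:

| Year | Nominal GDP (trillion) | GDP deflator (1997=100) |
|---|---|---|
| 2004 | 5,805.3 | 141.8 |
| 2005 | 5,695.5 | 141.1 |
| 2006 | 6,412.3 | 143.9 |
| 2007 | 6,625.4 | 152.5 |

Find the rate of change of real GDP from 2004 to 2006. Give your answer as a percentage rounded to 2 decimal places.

Real GDP 2004 = 5805.3/1.418 = 4094.01.
Real GDP 2006 = 6412.3/1.439 = 4456.08.
Change = 4456.08/4094.01 − 1 = 0.0884.

8.84%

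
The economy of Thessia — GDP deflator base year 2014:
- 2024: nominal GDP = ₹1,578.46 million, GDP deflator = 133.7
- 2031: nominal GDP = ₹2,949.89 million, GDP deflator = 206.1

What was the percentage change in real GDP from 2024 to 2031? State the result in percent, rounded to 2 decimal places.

Real GDP 2024 = 1578.46 / 1.337 = 1180.60.
Real GDP 2031 = 2949.89 / 2.061 = 1431.29.
Real growth = 1431.29 / 1180.60 − 1 = 0.2123.

21.23%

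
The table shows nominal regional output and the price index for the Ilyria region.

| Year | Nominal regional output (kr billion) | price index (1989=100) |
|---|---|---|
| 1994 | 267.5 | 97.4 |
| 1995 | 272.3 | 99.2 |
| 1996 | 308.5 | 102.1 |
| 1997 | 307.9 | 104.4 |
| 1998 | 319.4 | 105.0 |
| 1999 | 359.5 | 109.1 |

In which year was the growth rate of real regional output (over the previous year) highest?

1995: real = 272.3/0.992 = 274.50; growth vs 1994 (274.64) = -0.05%.
1996: real = 308.5/1.021 = 302.15; growth vs 1995 (274.50) = 10.07%.
1997: real = 307.9/1.044 = 294.92; growth vs 1996 (302.15) = -2.39%.
1998: real = 319.4/1.050 = 304.19; growth vs 1997 (294.92) = 3.14%.
1999: real = 359.5/1.091 = 329.51; growth vs 1998 (304.19) = 8.32%.

1996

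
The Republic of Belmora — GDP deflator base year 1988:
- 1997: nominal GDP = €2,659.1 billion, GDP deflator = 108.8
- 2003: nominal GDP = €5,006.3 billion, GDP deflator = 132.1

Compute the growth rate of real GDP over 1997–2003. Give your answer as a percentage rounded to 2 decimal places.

55.06%

Deflate each year: 1997 → 2659.1/1.088 = 2444.03; 2003 → 5006.3/1.321 = 3789.78.
So real GDP changed by 3789.78/2444.03 − 1 = 0.5506, i.e. 55.06%.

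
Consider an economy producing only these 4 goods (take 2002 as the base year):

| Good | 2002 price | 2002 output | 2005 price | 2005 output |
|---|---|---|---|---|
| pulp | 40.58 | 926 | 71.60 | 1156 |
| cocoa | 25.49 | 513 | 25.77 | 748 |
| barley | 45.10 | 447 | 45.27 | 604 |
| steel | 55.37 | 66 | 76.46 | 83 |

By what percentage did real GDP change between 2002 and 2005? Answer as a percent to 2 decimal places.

Real GDP 2002 = Nominal GDP 2002 = 40.58·926 + 25.49·513 + 45.10·447 + 55.37·66 = 74467.57.
Real GDP 2005 (at 2002 prices) = 40.58·1156 + 25.49·748 + 45.10·604 + 55.37·83 = 97813.11.
Real growth = 97813.11/74467.57 − 1 = 0.3135.

31.35%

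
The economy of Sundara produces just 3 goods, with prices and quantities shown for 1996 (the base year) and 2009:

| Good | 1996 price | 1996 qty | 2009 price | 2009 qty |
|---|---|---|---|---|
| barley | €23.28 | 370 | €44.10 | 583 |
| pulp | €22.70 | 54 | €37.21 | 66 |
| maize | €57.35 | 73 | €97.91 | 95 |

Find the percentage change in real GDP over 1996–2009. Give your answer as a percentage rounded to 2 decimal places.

46.29%

Real GDP 1996 = Nominal GDP 1996 = 23.28·370 + 22.70·54 + 57.35·73 = 14025.95.
Real GDP 2009 (at 1996 prices) = 23.28·583 + 22.70·66 + 57.35·95 = 20518.69.
Real growth = 20518.69/14025.95 − 1 = 0.4629.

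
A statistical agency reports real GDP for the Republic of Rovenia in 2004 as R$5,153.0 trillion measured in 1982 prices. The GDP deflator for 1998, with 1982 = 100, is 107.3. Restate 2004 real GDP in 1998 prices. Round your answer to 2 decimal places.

Real GDP in 1998 prices = Real GDP in 1982 prices × (P_1998/P_1982) = 5153.0 × 1.073 = 5529.17.

R$5,529.17 trillion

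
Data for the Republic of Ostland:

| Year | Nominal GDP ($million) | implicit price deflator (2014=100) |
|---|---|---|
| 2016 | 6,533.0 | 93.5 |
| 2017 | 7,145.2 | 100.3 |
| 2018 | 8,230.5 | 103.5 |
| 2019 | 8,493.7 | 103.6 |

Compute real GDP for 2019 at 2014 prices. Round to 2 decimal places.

Real GDP 2019 = 8493.7 / 1.036 = 8198.55.

$8,198.55 million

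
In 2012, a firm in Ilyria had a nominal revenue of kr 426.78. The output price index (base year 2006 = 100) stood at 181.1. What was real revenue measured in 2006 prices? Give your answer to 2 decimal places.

Real revenue = Nominal / (output price index/100) = 426.78 / 1.811 = 235.66.

kr 235.66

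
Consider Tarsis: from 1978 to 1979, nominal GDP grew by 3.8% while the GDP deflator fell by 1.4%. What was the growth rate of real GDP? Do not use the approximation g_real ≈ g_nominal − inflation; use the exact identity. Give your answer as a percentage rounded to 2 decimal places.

(1 + g_nom) = (1 + g_real)(1 + π), so g_real = 1.0380 / 0.9860 − 1 = 0.05274.

5.27%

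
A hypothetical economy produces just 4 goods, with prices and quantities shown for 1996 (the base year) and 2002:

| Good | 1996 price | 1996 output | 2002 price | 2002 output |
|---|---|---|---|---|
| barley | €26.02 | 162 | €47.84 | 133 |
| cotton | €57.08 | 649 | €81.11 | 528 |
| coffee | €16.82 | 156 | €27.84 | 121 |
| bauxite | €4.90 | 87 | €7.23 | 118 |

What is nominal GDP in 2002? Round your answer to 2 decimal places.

€53410.58

Nominal GDP 2002 = Σ (p_2002 × q_2002) = 47.84·133 + 81.11·528 + 27.84·121 + 7.23·118 = 53410.58.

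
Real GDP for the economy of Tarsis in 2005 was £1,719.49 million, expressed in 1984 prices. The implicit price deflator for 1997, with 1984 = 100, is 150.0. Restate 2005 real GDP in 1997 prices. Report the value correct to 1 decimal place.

Real GDP in 1997 prices = Real GDP in 1984 prices × (P_1997/P_1984) = 1719.49 × 1.500 = 2579.24.

£2,579.2 million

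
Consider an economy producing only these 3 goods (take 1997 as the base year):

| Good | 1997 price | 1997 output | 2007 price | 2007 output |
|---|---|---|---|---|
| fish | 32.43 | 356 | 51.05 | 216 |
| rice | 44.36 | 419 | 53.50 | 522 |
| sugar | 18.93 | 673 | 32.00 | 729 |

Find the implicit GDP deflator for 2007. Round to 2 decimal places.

141.68

Nominal GDP 2007 = 51.05·216 + 53.50·522 + 32.00·729 = 62281.80.
Real GDP 2007 (at 1997 prices) = 32.43·216 + 44.36·522 + 18.93·729 = 43960.77.
Deflator = Nominal/Real × 100 = 62281.80/43960.77 × 100 = 141.676.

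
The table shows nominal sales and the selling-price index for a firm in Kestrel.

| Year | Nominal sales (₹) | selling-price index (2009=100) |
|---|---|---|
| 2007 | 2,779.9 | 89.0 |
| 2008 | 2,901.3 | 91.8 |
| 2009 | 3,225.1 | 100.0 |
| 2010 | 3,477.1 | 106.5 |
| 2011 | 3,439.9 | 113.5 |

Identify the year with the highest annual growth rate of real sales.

2008: real = 2901.3/0.918 = 3160.46; growth vs 2007 (3123.48) = 1.18%.
2009: real = 3225.1/1.000 = 3225.10; growth vs 2008 (3160.46) = 2.05%.
2010: real = 3477.1/1.065 = 3264.88; growth vs 2009 (3225.10) = 1.23%.
2011: real = 3439.9/1.135 = 3030.75; growth vs 2010 (3264.88) = -7.17%.

2009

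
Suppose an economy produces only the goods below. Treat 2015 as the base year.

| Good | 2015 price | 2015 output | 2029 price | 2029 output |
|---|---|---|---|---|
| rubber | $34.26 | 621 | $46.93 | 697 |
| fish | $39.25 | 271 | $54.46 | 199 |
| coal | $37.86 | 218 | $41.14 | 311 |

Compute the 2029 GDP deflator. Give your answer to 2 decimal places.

Nominal GDP 2029 = 46.93·697 + 54.46·199 + 41.14·311 = 56342.29.
Real GDP 2029 (at 2015 prices) = 34.26·697 + 39.25·199 + 37.86·311 = 43464.43.
Deflator = Nominal/Real × 100 = 56342.29/43464.43 × 100 = 129.629.

129.63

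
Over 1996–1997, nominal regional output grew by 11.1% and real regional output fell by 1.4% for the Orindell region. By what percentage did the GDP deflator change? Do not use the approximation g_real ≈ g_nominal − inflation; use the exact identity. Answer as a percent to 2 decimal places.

12.68%

(1 + g_nom) = (1 + g_real)(1 + π), so π = 1.1110 / 0.9860 − 1 = 0.12677.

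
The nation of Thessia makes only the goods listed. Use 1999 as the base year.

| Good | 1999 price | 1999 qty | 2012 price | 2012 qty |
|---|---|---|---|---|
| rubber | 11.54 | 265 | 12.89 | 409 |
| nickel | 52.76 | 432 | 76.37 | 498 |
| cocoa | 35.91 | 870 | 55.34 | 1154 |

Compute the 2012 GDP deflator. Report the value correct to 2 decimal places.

Nominal GDP 2012 = 12.89·409 + 76.37·498 + 55.34·1154 = 107166.63.
Real GDP 2012 (at 1999 prices) = 11.54·409 + 52.76·498 + 35.91·1154 = 72434.48.
Deflator = Nominal/Real × 100 = 107166.63/72434.48 × 100 = 147.950.

147.95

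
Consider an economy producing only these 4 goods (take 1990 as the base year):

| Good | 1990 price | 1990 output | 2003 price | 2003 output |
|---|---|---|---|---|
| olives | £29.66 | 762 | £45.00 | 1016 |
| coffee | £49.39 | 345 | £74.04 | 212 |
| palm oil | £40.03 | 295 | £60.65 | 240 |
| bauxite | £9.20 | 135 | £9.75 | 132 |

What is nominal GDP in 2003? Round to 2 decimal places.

Nominal GDP 2003 = Σ (p_2003 × q_2003) = 45.00·1016 + 74.04·212 + 60.65·240 + 9.75·132 = 77259.48.

£77259.48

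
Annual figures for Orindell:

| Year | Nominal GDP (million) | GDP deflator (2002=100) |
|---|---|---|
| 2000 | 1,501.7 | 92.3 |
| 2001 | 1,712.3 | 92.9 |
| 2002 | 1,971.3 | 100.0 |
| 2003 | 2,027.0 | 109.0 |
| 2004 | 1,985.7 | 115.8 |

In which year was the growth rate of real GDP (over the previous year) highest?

2001

2001: real = 1712.3/0.929 = 1843.16; growth vs 2000 (1626.98) = 13.29%.
2002: real = 1971.3/1.000 = 1971.30; growth vs 2001 (1843.16) = 6.95%.
2003: real = 2027.0/1.090 = 1859.63; growth vs 2002 (1971.30) = -5.66%.
2004: real = 1985.7/1.158 = 1714.77; growth vs 2003 (1859.63) = -7.79%.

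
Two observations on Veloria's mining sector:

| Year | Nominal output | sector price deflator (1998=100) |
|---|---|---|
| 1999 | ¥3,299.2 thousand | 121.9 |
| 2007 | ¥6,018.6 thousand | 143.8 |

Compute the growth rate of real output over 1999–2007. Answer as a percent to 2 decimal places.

54.64%

Real output 1999 = 3299.2 / 1.219 = 2706.48.
Real output 2007 = 6018.6 / 1.438 = 4185.40.
Real growth = 4185.40 / 2706.48 − 1 = 0.5464.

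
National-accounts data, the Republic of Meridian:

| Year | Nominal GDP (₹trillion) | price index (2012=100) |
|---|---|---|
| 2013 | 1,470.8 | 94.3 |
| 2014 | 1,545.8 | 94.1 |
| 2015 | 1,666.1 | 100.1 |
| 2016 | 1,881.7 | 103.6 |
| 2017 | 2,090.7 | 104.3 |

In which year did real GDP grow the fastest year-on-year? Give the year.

2014: real = 1545.8/0.941 = 1642.72; growth vs 2013 (1559.70) = 5.32%.
2015: real = 1666.1/1.001 = 1664.44; growth vs 2014 (1642.72) = 1.32%.
2016: real = 1881.7/1.036 = 1816.31; growth vs 2015 (1664.44) = 9.12%.
2017: real = 2090.7/1.043 = 2004.51; growth vs 2016 (1816.31) = 10.36%.

2017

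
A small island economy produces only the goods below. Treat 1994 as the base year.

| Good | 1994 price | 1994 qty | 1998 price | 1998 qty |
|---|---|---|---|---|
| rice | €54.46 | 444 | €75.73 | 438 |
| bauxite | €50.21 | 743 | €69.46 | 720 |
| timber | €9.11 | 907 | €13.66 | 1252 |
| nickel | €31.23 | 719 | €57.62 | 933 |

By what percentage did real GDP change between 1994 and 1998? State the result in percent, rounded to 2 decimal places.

Real GDP 1994 = Nominal GDP 1994 = 54.46·444 + 50.21·743 + 9.11·907 + 31.23·719 = 92203.41.
Real GDP 1998 (at 1994 prices) = 54.46·438 + 50.21·720 + 9.11·1252 + 31.23·933 = 100547.99.
Real growth = 100547.99/92203.41 − 1 = 0.0905.

9.05%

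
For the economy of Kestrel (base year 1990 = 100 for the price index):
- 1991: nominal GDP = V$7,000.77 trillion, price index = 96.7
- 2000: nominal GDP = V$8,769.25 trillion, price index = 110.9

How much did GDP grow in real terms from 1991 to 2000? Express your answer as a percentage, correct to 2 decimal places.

9.22%

Real GDP 1991 = 7000.77 / 0.967 = 7239.68.
Real GDP 2000 = 8769.25 / 1.109 = 7907.35.
Real growth = 7907.35 / 7239.68 − 1 = 0.0922.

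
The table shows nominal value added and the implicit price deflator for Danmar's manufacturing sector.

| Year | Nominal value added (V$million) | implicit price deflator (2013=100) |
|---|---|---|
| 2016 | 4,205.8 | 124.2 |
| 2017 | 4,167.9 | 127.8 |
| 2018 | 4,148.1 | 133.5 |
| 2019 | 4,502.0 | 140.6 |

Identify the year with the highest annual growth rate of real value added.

2019

2017: real = 4167.9/1.278 = 3261.27; growth vs 2016 (3386.31) = -3.69%.
2018: real = 4148.1/1.335 = 3107.19; growth vs 2017 (3261.27) = -4.72%.
2019: real = 4502.0/1.406 = 3201.99; growth vs 2018 (3107.19) = 3.05%.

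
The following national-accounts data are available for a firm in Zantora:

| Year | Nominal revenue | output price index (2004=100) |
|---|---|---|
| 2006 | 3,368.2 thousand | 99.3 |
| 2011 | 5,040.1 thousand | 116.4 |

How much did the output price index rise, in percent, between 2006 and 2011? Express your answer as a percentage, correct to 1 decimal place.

17.2%

Price-level change = 116.4 / 99.3 − 1 = 0.1722.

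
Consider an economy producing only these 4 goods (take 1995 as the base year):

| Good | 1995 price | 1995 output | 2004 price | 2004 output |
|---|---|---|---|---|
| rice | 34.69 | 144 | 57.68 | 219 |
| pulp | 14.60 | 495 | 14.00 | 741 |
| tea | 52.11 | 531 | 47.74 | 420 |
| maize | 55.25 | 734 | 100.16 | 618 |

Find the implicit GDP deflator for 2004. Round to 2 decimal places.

Nominal GDP 2004 = 57.68·219 + 14.00·741 + 47.74·420 + 100.16·618 = 104955.60.
Real GDP 2004 (at 1995 prices) = 34.69·219 + 14.60·741 + 52.11·420 + 55.25·618 = 74446.41.
Deflator = Nominal/Real × 100 = 104955.60/74446.41 × 100 = 140.981.

140.98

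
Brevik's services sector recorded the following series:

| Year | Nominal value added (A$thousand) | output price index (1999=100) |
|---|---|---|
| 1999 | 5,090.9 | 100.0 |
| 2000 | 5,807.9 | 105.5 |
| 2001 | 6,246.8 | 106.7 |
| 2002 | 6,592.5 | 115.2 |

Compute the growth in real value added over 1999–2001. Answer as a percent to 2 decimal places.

Real value added 1999 = 5090.9/1.000 = 5090.90.
Real value added 2001 = 6246.8/1.067 = 5854.55.
Change = 5854.55/5090.90 − 1 = 0.1500.

15.00%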